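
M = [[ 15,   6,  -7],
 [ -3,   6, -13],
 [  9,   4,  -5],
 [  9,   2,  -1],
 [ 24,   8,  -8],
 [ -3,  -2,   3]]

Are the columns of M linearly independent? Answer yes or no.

Row reduce M to echelon form.
R2 ← R2 + (1/5)·R1: [0, 36/5, -72/5]
R3 ← R3 − (3/5)·R1: [0, 2/5, -4/5]
R4 ← R4 − (3/5)·R1: [0, -8/5, 16/5]
R5 ← R5 − (8/5)·R1: [0, -8/5, 16/5]
R6 ← R6 + (1/5)·R1: [0, -4/5, 8/5]
R3 ← R3 − (1/18)·R2: [0, 0, 0]
R4 ← R4 + (2/9)·R2: [0, 0, 0]
R5 ← R5 + (2/9)·R2: [0, 0, 0]
R6 ← R6 + (1/9)·R2: [0, 0, 0]
2 pivots among 3 columns.
Only 2 < 3 pivot columns, so the columns are linearly dependent.

no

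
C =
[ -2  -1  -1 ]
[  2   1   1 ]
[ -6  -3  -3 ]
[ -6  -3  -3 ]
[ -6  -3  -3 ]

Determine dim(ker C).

Row reduce to echelon form.
R2 ← R2 + R1: [0, 0, 0]
R3 ← R3 − (3)·R1: [0, 0, 0]
R4 ← R4 − (3)·R1: [0, 0, 0]
R5 ← R5 − (3)·R1: [0, 0, 0]
1 nonzero row, so rank(C) = 1.
C has 3 columns; by rank–nullity, nullity = 3 − 1 = 2.

2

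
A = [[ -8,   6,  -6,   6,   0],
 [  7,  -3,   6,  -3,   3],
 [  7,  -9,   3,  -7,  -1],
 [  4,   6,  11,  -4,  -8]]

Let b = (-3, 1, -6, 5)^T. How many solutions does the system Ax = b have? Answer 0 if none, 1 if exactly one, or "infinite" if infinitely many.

0

Row reduce the augmented matrix [A | b].
R2 ← R2 + (7/8)·R1: [0, 9/4, 3/4, 9/4, 3, -13/8]
R3 ← R3 + (7/8)·R1: [0, -15/4, -9/4, -7/4, -1, -69/8]
R4 ← R4 + (1/2)·R1: [0, 9, 8, -1, -8, 7/2]
R3 ← R3 + (5/3)·R2: [0, 0, -1, 2, 4, -34/3]
R4 ← R4 − (4)·R2: [0, 0, 5, -10, -20, 10]
R4 ← R4 + (5)·R3: [0, 0, 0, 0, 0, -140/3]
The echelon form has 4 nonzero rows; the last pivot sits in the augmented column, so rank(A) = 3 but rank([A|b]) = 4.
Since the ranks differ, the system is inconsistent.
It has no solutions.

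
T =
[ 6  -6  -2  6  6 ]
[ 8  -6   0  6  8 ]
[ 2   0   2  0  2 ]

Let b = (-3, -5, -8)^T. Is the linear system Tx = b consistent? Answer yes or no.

no

Row reduce the augmented matrix [T | b].
R2 ← R2 − (4/3)·R1: [0, 2, 8/3, -2, 0, -1]
R3 ← R3 − (1/3)·R1: [0, 2, 8/3, -2, 0, -7]
R3 ← R3 − R2: [0, 0, 0, 0, 0, -6]
The echelon form has 3 nonzero rows; the last pivot sits in the augmented column, so rank(T) = 2 but rank([T|b]) = 3.
Since the ranks differ, the system is inconsistent.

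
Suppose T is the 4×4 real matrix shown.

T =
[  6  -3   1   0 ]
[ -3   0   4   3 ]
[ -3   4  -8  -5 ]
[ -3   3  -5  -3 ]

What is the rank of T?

2

Row reduce to echelon form.
R2 ← R2 + (1/2)·R1: [0, -3/2, 9/2, 3]
R3 ← R3 + (1/2)·R1: [0, 5/2, -15/2, -5]
R4 ← R4 + (1/2)·R1: [0, 3/2, -9/2, -3]
R3 ← R3 + (5/3)·R2: [0, 0, 0, 0]
R4 ← R4 + R2: [0, 0, 0, 0]
Echelon form has 2 nonzero rows, so rank(T) = 2.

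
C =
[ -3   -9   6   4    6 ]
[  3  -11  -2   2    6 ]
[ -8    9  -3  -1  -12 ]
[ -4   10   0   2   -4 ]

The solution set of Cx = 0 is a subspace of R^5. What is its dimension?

Row reduce to echelon form.
R2 ← R2 + R1: [0, -20, 4, 6, 12]
R3 ← R3 − (8/3)·R1: [0, 33, -19, -35/3, -28]
R4 ← R4 − (4/3)·R1: [0, 22, -8, -10/3, -12]
R3 ← R3 + (33/20)·R2: [0, 0, -62/5, -53/30, -41/5]
R4 ← R4 + (11/10)·R2: [0, 0, -18/5, 49/15, 6/5]
R4 ← R4 − (9/31)·R3: [0, 0, 0, 703/186, 111/31]
4 nonzero rows, so rank(C) = 4.
C has 5 columns; by rank–nullity, nullity = 5 − 4 = 1.

1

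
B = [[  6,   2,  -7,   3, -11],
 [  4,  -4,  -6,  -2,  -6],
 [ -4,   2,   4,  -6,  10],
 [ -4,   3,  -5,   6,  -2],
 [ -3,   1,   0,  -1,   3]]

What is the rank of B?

Row reduce to echelon form.
R2 ← R2 − (2/3)·R1: [0, -16/3, -4/3, -4, 4/3]
R3 ← R3 + (2/3)·R1: [0, 10/3, -2/3, -4, 8/3]
R4 ← R4 + (2/3)·R1: [0, 13/3, -29/3, 8, -28/3]
R5 ← R5 + (1/2)·R1: [0, 2, -7/2, 1/2, -5/2]
R3 ← R3 + (5/8)·R2: [0, 0, -3/2, -13/2, 7/2]
R4 ← R4 + (13/16)·R2: [0, 0, -43/4, 19/4, -33/4]
R5 ← R5 + (3/8)·R2: [0, 0, -4, -1, -2]
R4 ← R4 − (43/6)·R3: [0, 0, 0, 154/3, -100/3]
R5 ← R5 − (8/3)·R3: [0, 0, 0, 49/3, -34/3]
R5 ← R5 − (7/22)·R4: [0, 0, 0, 0, -8/11]
Echelon form has 5 nonzero rows, so rank(B) = 5.

5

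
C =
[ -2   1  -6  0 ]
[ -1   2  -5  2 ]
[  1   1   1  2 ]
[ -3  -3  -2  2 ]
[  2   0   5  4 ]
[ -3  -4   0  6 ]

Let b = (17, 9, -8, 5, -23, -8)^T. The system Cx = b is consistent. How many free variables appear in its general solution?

Row reduce the augmented matrix [C | b].
R2 ← R2 − (1/2)·R1: [0, 3/2, -2, 2, 1/2]
R3 ← R3 + (1/2)·R1: [0, 3/2, -2, 2, 1/2]
R4 ← R4 − (3/2)·R1: [0, -9/2, 7, 2, -41/2]
R5 ← R5 + R1: [0, 1, -1, 4, -6]
R6 ← R6 − (3/2)·R1: [0, -11/2, 9, 6, -67/2]
R3 ← R3 − R2: [0, 0, 0, 0, 0]
R4 ← R4 + (3)·R2: [0, 0, 1, 8, -19]
R5 ← R5 − (2/3)·R2: [0, 0, 1/3, 8/3, -19/3]
R6 ← R6 + (11/3)·R2: [0, 0, 5/3, 40/3, -95/3]
Swap R3 ↔ R4
R5 ← R5 − (1/3)·R3: [0, 0, 0, 0, 0]
R6 ← R6 − (5/3)·R3: [0, 0, 0, 0, 0]
The echelon form has 3 nonzero rows, and every pivot lies in the first 4 columns, so rank(C) = rank([C|b]) = 3.
The system is consistent.
Free variables = (unknowns) − (rank) = 4 − 3 = 1.

1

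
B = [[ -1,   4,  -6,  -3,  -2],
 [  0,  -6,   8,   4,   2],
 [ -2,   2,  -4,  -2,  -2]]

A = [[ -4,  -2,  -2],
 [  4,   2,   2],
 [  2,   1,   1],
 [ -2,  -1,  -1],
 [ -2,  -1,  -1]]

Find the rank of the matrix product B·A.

1

First compute BA:
[[ 18,   9,   9],
 [-20, -10, -10],
 [ 16,   8,   8]]
Now row reduce the product.
R2 ← R2 + (10/9)·R1: [0, 0, 0]
R3 ← R3 − (8/9)·R1: [0, 0, 0]
1 nonzero row, so rank(BA) = 1.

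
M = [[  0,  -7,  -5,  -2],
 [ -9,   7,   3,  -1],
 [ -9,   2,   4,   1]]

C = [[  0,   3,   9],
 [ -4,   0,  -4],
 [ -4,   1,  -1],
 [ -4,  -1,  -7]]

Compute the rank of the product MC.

2

First compute MC:
[[ 56,  -3,  47],
 [-36, -23, -105],
 [-28, -24, -100]]
Now row reduce the product.
R2 ← R2 + (9/14)·R1: [0, -349/14, -1047/14]
R3 ← R3 + (1/2)·R1: [0, -51/2, -153/2]
R3 ← R3 − (357/349)·R2: [0, 0, 0]
2 nonzero rows, so rank(MC) = 2.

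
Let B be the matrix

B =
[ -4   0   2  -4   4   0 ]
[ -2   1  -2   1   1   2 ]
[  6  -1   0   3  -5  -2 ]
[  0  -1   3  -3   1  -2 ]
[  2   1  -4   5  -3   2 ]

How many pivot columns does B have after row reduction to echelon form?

2

Row reduce to echelon form.
R2 ← R2 − (1/2)·R1: [0, 1, -3, 3, -1, 2]
R3 ← R3 + (3/2)·R1: [0, -1, 3, -3, 1, -2]
R5 ← R5 + (1/2)·R1: [0, 1, -3, 3, -1, 2]
R3 ← R3 + R2: [0, 0, 0, 0, 0, 0]
R4 ← R4 + R2: [0, 0, 0, 0, 0, 0]
R5 ← R5 − R2: [0, 0, 0, 0, 0, 0]
Echelon form has 2 nonzero rows, so rank(B) = 2.
Each nonzero row contributes one pivot column: 2 pivot columns.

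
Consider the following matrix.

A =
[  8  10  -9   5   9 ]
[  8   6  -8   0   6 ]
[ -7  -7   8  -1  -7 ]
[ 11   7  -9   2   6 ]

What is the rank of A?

3

Row reduce to echelon form.
R2 ← R2 − R1: [0, -4, 1, -5, -3]
R3 ← R3 + (7/8)·R1: [0, 7/4, 1/8, 27/8, 7/8]
R4 ← R4 − (11/8)·R1: [0, -27/4, 27/8, -39/8, -51/8]
R3 ← R3 + (7/16)·R2: [0, 0, 9/16, 19/16, -7/16]
R4 ← R4 − (27/16)·R2: [0, 0, 27/16, 57/16, -21/16]
R4 ← R4 − (3)·R3: [0, 0, 0, 0, 0]
Echelon form has 3 nonzero rows, so rank(A) = 3.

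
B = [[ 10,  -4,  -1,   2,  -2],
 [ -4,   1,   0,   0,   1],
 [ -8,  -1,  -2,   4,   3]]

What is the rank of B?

Row reduce to echelon form.
R2 ← R2 + (2/5)·R1: [0, -3/5, -2/5, 4/5, 1/5]
R3 ← R3 + (4/5)·R1: [0, -21/5, -14/5, 28/5, 7/5]
R3 ← R3 − (7)·R2: [0, 0, 0, 0, 0]
Echelon form has 2 nonzero rows, so rank(B) = 2.

2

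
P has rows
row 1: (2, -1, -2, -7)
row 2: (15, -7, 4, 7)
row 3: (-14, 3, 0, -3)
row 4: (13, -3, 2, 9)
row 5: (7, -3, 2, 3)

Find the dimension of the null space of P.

Row reduce to echelon form.
R2 ← R2 − (15/2)·R1: [0, 1/2, 19, 119/2]
R3 ← R3 + (7)·R1: [0, -4, -14, -52]
R4 ← R4 − (13/2)·R1: [0, 7/2, 15, 109/2]
R5 ← R5 − (7/2)·R1: [0, 1/2, 9, 55/2]
R3 ← R3 + (8)·R2: [0, 0, 138, 424]
R4 ← R4 − (7)·R2: [0, 0, -118, -362]
R5 ← R5 − R2: [0, 0, -10, -32]
R4 ← R4 + (59/69)·R3: [0, 0, 0, 38/69]
R5 ← R5 + (5/69)·R3: [0, 0, 0, -88/69]
R5 ← R5 + (44/19)·R4: [0, 0, 0, 0]
4 nonzero rows, so rank(P) = 4.
P has 4 columns; by rank–nullity, nullity = 4 − 4 = 0.

0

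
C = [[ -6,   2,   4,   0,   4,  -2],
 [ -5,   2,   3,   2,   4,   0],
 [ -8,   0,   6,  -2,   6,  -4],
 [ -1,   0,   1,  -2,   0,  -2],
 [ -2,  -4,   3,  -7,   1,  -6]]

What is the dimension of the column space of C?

3

Row reduce to echelon form.
R2 ← R2 − (5/6)·R1: [0, 1/3, -1/3, 2, 2/3, 5/3]
R3 ← R3 − (4/3)·R1: [0, -8/3, 2/3, -2, 2/3, -4/3]
R4 ← R4 − (1/6)·R1: [0, -1/3, 1/3, -2, -2/3, -5/3]
R5 ← R5 − (1/3)·R1: [0, -14/3, 5/3, -7, -1/3, -16/3]
R3 ← R3 + (8)·R2: [0, 0, -2, 14, 6, 12]
R4 ← R4 + R2: [0, 0, 0, 0, 0, 0]
R5 ← R5 + (14)·R2: [0, 0, -3, 21, 9, 18]
R5 ← R5 − (3/2)·R3: [0, 0, 0, 0, 0, 0]
Echelon form has 3 nonzero rows, so rank(C) = 3.
The column space has dimension equal to the rank: 3.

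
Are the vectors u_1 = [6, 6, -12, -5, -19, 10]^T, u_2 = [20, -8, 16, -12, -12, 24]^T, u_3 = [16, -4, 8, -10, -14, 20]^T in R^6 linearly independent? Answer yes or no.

no

Form the matrix with these vectors as rows and row reduce.
R2 ← R2 − (10/3)·R1: [0, -28, 56, 14/3, 154/3, -28/3]
R3 ← R3 − (8/3)·R1: [0, -20, 40, 10/3, 110/3, -20/3]
R3 ← R3 − (5/7)·R2: [0, 0, 0, 0, 0, 0]
2 nonzero rows, so the 3 vectors span a space of dimension 2.
Since 2 < 3, the vectors are linearly dependent.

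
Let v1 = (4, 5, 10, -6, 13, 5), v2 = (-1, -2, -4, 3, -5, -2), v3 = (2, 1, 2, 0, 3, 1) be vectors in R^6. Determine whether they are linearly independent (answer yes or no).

Form the matrix with these vectors as rows and row reduce.
R2 ← R2 + (1/4)·R1: [0, -3/4, -3/2, 3/2, -7/4, -3/4]
R3 ← R3 − (1/2)·R1: [0, -3/2, -3, 3, -7/2, -3/2]
R3 ← R3 − (2)·R2: [0, 0, 0, 0, 0, 0]
2 nonzero rows, so the 3 vectors span a space of dimension 2.
Since 2 < 3, the vectors are linearly dependent.

no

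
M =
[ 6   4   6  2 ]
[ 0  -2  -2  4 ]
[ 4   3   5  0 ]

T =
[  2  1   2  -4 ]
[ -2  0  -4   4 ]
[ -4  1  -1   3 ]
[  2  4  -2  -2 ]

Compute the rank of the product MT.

First compute MT:
[[-16,  20, -14,   6],
 [ 20,  14,   2, -22],
 [-18,   9,  -9,  11]]
Now row reduce the product.
R2 ← R2 + (5/4)·R1: [0, 39, -31/2, -29/2]
R3 ← R3 − (9/8)·R1: [0, -27/2, 27/4, 17/4]
R3 ← R3 + (9/26)·R2: [0, 0, 18/13, -10/13]
3 nonzero rows, so rank(MT) = 3.

3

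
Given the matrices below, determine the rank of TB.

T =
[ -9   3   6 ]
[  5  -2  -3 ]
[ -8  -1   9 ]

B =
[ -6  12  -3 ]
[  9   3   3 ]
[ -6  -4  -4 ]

First compute TB:
[[ 45, -123,  12],
 [-30,  66,  -9],
 [-15, -135, -15]]
Now row reduce the product.
R2 ← R2 + (2/3)·R1: [0, -16, -1]
R3 ← R3 + (1/3)·R1: [0, -176, -11]
R3 ← R3 − (11)·R2: [0, 0, 0]
2 nonzero rows, so rank(TB) = 2.

2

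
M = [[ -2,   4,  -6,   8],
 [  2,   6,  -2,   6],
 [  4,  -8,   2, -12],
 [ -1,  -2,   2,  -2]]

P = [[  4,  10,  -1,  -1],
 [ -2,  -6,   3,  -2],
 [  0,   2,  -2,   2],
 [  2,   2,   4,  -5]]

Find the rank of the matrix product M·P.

First compute MP:
[[  0, -40,  58, -58],
 [  8,  -8,  44, -48],
 [  8,  68, -80,  76],
 [ -4,   2, -17,  19]]
Now row reduce the product.
Swap R1 ↔ R2
R3 ← R3 − R1: [0, 76, -124, 124]
R4 ← R4 + (1/2)·R1: [0, -2, 5, -5]
R3 ← R3 + (19/10)·R2: [0, 0, -69/5, 69/5]
R4 ← R4 − (1/20)·R2: [0, 0, 21/10, -21/10]
R4 ← R4 + (7/46)·R3: [0, 0, 0, 0]
3 nonzero rows, so rank(MP) = 3.

3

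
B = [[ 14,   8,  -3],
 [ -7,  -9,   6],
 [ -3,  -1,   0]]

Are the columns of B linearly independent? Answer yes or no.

no

Row reduce B to echelon form.
R2 ← R2 + (1/2)·R1: [0, -5, 9/2]
R3 ← R3 + (3/14)·R1: [0, 5/7, -9/14]
R3 ← R3 + (1/7)·R2: [0, 0, 0]
2 pivots among 3 columns.
Only 2 < 3 pivot columns, so the columns are linearly dependent.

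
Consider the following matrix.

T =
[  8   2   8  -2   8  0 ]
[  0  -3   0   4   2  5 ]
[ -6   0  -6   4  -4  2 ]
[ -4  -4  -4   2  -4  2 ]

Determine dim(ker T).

Row reduce to echelon form.
R3 ← R3 + (3/4)·R1: [0, 3/2, 0, 5/2, 2, 2]
R4 ← R4 + (1/2)·R1: [0, -3, 0, 1, 0, 2]
R3 ← R3 + (1/2)·R2: [0, 0, 0, 9/2, 3, 9/2]
R4 ← R4 − R2: [0, 0, 0, -3, -2, -3]
R4 ← R4 + (2/3)·R3: [0, 0, 0, 0, 0, 0]
3 nonzero rows, so rank(T) = 3.
T has 6 columns; by rank–nullity, nullity = 6 − 3 = 3.

3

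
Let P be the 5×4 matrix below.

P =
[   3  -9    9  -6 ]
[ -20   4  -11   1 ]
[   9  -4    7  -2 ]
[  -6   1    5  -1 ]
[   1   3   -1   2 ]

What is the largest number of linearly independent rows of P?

Row reduce to echelon form.
R2 ← R2 + (20/3)·R1: [0, -56, 49, -39]
R3 ← R3 − (3)·R1: [0, 23, -20, 16]
R4 ← R4 + (2)·R1: [0, -17, 23, -13]
R5 ← R5 − (1/3)·R1: [0, 6, -4, 4]
R3 ← R3 + (23/56)·R2: [0, 0, 1/8, -1/56]
R4 ← R4 − (17/56)·R2: [0, 0, 65/8, -65/56]
R5 ← R5 + (3/28)·R2: [0, 0, 5/4, -5/28]
R4 ← R4 − (65)·R3: [0, 0, 0, 0]
R5 ← R5 − (10)·R3: [0, 0, 0, 0]
Echelon form has 3 nonzero rows, so rank(P) = 3.
The rank gives the maximum number of linearly independent rows: 3.

3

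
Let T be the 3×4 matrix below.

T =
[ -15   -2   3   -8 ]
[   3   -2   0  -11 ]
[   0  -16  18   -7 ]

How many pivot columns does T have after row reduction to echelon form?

Row reduce to echelon form.
R2 ← R2 + (1/5)·R1: [0, -12/5, 3/5, -63/5]
R3 ← R3 − (20/3)·R2: [0, 0, 14, 77]
Echelon form has 3 nonzero rows, so rank(T) = 3.
Each nonzero row contributes one pivot column: 3 pivot columns.

3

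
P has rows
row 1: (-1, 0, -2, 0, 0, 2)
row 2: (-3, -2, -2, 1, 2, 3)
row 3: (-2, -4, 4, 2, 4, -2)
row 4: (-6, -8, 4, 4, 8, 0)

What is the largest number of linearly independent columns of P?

Row reduce to echelon form.
R2 ← R2 − (3)·R1: [0, -2, 4, 1, 2, -3]
R3 ← R3 − (2)·R1: [0, -4, 8, 2, 4, -6]
R4 ← R4 − (6)·R1: [0, -8, 16, 4, 8, -12]
R3 ← R3 − (2)·R2: [0, 0, 0, 0, 0, 0]
R4 ← R4 − (4)·R2: [0, 0, 0, 0, 0, 0]
Echelon form has 2 nonzero rows, so rank(P) = 2.
The rank gives the maximum number of linearly independent columns: 2.

2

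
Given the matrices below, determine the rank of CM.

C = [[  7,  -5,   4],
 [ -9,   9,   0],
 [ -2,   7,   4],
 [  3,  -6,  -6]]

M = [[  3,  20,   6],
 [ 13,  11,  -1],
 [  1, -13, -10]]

3

First compute CM:
[[-40,  33,   7],
 [ 90, -81, -63],
 [ 89, -15, -59],
 [-75,  72,  84]]
Now row reduce the product.
R2 ← R2 + (9/4)·R1: [0, -27/4, -189/4]
R3 ← R3 + (89/40)·R1: [0, 2337/40, -1737/40]
R4 ← R4 − (15/8)·R1: [0, 81/8, 567/8]
R3 ← R3 + (779/90)·R2: [0, 0, -2262/5]
R4 ← R4 + (3/2)·R2: [0, 0, 0]
3 nonzero rows, so rank(CM) = 3.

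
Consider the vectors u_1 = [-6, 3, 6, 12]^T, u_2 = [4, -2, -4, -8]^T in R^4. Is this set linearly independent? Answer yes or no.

Form the matrix with these vectors as rows and row reduce.
R2 ← R2 + (2/3)·R1: [0, 0, 0, 0]
1 nonzero row, so the 2 vectors span a space of dimension 1.
Since 1 < 2, the vectors are linearly dependent.

no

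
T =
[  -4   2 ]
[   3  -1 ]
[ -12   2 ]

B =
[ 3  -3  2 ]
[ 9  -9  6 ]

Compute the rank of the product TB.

1

First compute TB:
[[  6,  -6,   4],
 [  0,   0,   0],
 [-18,  18, -12]]
Now row reduce the product.
R3 ← R3 + (3)·R1: [0, 0, 0]
1 nonzero row, so rank(TB) = 1.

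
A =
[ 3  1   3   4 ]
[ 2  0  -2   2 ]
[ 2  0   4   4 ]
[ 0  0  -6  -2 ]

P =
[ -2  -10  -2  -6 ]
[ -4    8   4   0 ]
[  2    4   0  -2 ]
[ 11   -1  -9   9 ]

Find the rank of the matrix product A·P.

First compute AP:
[[ 40, -14, -38,  12],
 [ 14, -30, -22,  10],
 [ 48,  -8, -40,  16],
 [-34, -22,  18,  -6]]
Now row reduce the product.
R2 ← R2 − (7/20)·R1: [0, -251/10, -87/10, 29/5]
R3 ← R3 − (6/5)·R1: [0, 44/5, 28/5, 8/5]
R4 ← R4 + (17/20)·R1: [0, -339/10, -143/10, 21/5]
R3 ← R3 + (88/251)·R2: [0, 0, 640/251, 912/251]
R4 ← R4 − (339/251)·R2: [0, 0, -640/251, -912/251]
R4 ← R4 + R3: [0, 0, 0, 0]
3 nonzero rows, so rank(AP) = 3.

3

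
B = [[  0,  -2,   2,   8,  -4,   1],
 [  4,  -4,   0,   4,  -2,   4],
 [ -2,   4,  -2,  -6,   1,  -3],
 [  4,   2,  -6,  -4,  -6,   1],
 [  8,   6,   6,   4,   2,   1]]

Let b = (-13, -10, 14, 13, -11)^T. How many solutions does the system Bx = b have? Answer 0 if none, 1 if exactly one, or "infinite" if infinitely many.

infinite

Row reduce the augmented matrix [B | b].
Swap R1 ↔ R2
R3 ← R3 + (1/2)·R1: [0, 2, -2, -4, 0, -1, 9]
R4 ← R4 − R1: [0, 6, -6, -8, -4, -3, 23]
R5 ← R5 − (2)·R1: [0, 14, 6, -4, 6, -7, 9]
R3 ← R3 + R2: [0, 0, 0, 4, -4, 0, -4]
R4 ← R4 + (3)·R2: [0, 0, 0, 16, -16, 0, -16]
R5 ← R5 + (7)·R2: [0, 0, 20, 52, -22, 0, -82]
Swap R3 ↔ R5
R5 ← R5 − (1/4)·R4: [0, 0, 0, 0, 0, 0, 0]
The echelon form has 4 nonzero rows, and every pivot lies in the first 6 columns, so rank(B) = rank([B|b]) = 4.
The system is consistent.
rank = 4 < 6 unknowns, so there are infinitely many solutions.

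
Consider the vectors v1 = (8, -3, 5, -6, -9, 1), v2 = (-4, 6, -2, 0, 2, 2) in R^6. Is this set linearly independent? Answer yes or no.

yes

Form the matrix with these vectors as rows and row reduce.
R2 ← R2 + (1/2)·R1: [0, 9/2, 1/2, -3, -5/2, 5/2]
2 nonzero rows, so the 2 vectors span a space of dimension 2.
Since 2 = 2, the vectors are linearly independent.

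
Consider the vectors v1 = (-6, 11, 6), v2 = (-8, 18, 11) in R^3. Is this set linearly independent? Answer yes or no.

yes

Form the matrix with these vectors as rows and row reduce.
R2 ← R2 − (4/3)·R1: [0, 10/3, 3]
2 nonzero rows, so the 2 vectors span a space of dimension 2.
Since 2 = 2, the vectors are linearly independent.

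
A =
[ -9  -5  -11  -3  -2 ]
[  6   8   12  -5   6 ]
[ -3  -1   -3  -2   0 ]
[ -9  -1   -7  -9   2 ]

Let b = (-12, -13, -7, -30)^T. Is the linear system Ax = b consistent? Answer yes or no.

Row reduce the augmented matrix [A | b].
R2 ← R2 + (2/3)·R1: [0, 14/3, 14/3, -7, 14/3, -21]
R3 ← R3 − (1/3)·R1: [0, 2/3, 2/3, -1, 2/3, -3]
R4 ← R4 − R1: [0, 4, 4, -6, 4, -18]
R3 ← R3 − (1/7)·R2: [0, 0, 0, 0, 0, 0]
R4 ← R4 − (6/7)·R2: [0, 0, 0, 0, 0, 0]
The echelon form has 2 nonzero rows, and every pivot lies in the first 5 columns, so rank(A) = rank([A|b]) = 2.
The system is consistent.

yes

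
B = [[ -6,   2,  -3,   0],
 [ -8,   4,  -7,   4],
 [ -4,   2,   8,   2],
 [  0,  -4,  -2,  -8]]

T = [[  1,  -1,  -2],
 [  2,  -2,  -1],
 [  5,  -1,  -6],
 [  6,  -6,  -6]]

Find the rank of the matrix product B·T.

3

First compute BT:
[[-17,   5,  28],
 [-11, -17,  30],
 [ 52, -20, -54],
 [-66,  58,  64]]
Now row reduce the product.
R2 ← R2 − (11/17)·R1: [0, -344/17, 202/17]
R3 ← R3 + (52/17)·R1: [0, -80/17, 538/17]
R4 ← R4 − (66/17)·R1: [0, 656/17, -760/17]
R3 ← R3 − (10/43)·R2: [0, 0, 1242/43]
R4 ← R4 + (82/43)·R2: [0, 0, -948/43]
R4 ← R4 + (158/207)·R3: [0, 0, 0]
3 nonzero rows, so rank(BT) = 3.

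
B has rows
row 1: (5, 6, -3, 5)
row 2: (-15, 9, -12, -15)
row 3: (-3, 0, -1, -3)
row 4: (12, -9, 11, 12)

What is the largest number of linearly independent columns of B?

Row reduce to echelon form.
R2 ← R2 + (3)·R1: [0, 27, -21, 0]
R3 ← R3 + (3/5)·R1: [0, 18/5, -14/5, 0]
R4 ← R4 − (12/5)·R1: [0, -117/5, 91/5, 0]
R3 ← R3 − (2/15)·R2: [0, 0, 0, 0]
R4 ← R4 + (13/15)·R2: [0, 0, 0, 0]
Echelon form has 2 nonzero rows, so rank(B) = 2.
The rank gives the maximum number of linearly independent columns: 2.

2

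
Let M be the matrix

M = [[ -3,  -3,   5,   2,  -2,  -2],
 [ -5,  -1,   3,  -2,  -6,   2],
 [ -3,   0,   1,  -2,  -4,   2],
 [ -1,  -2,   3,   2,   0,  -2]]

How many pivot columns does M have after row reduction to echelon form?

2

Row reduce to echelon form.
R2 ← R2 − (5/3)·R1: [0, 4, -16/3, -16/3, -8/3, 16/3]
R3 ← R3 − R1: [0, 3, -4, -4, -2, 4]
R4 ← R4 − (1/3)·R1: [0, -1, 4/3, 4/3, 2/3, -4/3]
R3 ← R3 − (3/4)·R2: [0, 0, 0, 0, 0, 0]
R4 ← R4 + (1/4)·R2: [0, 0, 0, 0, 0, 0]
Echelon form has 2 nonzero rows, so rank(M) = 2.
Each nonzero row contributes one pivot column: 2 pivot columns.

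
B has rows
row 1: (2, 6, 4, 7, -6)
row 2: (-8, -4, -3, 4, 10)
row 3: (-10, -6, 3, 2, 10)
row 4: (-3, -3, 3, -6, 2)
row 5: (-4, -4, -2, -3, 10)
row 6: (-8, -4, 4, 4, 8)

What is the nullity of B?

0

Row reduce to echelon form.
R2 ← R2 + (4)·R1: [0, 20, 13, 32, -14]
R3 ← R3 + (5)·R1: [0, 24, 23, 37, -20]
R4 ← R4 + (3/2)·R1: [0, 6, 9, 9/2, -7]
R5 ← R5 + (2)·R1: [0, 8, 6, 11, -2]
R6 ← R6 + (4)·R1: [0, 20, 20, 32, -16]
R3 ← R3 − (6/5)·R2: [0, 0, 37/5, -7/5, -16/5]
R4 ← R4 − (3/10)·R2: [0, 0, 51/10, -51/10, -14/5]
R5 ← R5 − (2/5)·R2: [0, 0, 4/5, -9/5, 18/5]
R6 ← R6 − R2: [0, 0, 7, 0, -2]
R4 ← R4 − (51/74)·R3: [0, 0, 0, -153/37, -22/37]
R5 ← R5 − (4/37)·R3: [0, 0, 0, -61/37, 146/37]
R6 ← R6 − (35/37)·R3: [0, 0, 0, 49/37, 38/37]
R5 ← R5 − (61/153)·R4: [0, 0, 0, 0, 640/153]
R6 ← R6 + (49/153)·R4: [0, 0, 0, 0, 128/153]
R6 ← R6 − (1/5)·R5: [0, 0, 0, 0, 0]
5 nonzero rows, so rank(B) = 5.
B has 5 columns; by rank–nullity, nullity = 5 − 5 = 0.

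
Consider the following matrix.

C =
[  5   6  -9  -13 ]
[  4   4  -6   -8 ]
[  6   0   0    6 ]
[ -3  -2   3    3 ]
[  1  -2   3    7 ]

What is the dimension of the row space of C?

Row reduce to echelon form.
R2 ← R2 − (4/5)·R1: [0, -4/5, 6/5, 12/5]
R3 ← R3 − (6/5)·R1: [0, -36/5, 54/5, 108/5]
R4 ← R4 + (3/5)·R1: [0, 8/5, -12/5, -24/5]
R5 ← R5 − (1/5)·R1: [0, -16/5, 24/5, 48/5]
R3 ← R3 − (9)·R2: [0, 0, 0, 0]
R4 ← R4 + (2)·R2: [0, 0, 0, 0]
R5 ← R5 − (4)·R2: [0, 0, 0, 0]
Echelon form has 2 nonzero rows, so rank(C) = 2.
The row space has dimension equal to the rank: 2.

2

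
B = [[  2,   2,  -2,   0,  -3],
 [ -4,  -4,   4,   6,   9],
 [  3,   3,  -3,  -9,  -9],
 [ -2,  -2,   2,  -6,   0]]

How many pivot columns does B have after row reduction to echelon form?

2

Row reduce to echelon form.
R2 ← R2 + (2)·R1: [0, 0, 0, 6, 3]
R3 ← R3 − (3/2)·R1: [0, 0, 0, -9, -9/2]
R4 ← R4 + R1: [0, 0, 0, -6, -3]
R3 ← R3 + (3/2)·R2: [0, 0, 0, 0, 0]
R4 ← R4 + R2: [0, 0, 0, 0, 0]
Echelon form has 2 nonzero rows, so rank(B) = 2.
Each nonzero row contributes one pivot column: 2 pivot columns.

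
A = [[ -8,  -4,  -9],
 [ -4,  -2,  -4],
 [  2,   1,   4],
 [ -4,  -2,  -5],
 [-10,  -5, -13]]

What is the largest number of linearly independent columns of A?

2

Row reduce to echelon form.
R2 ← R2 − (1/2)·R1: [0, 0, 1/2]
R3 ← R3 + (1/4)·R1: [0, 0, 7/4]
R4 ← R4 − (1/2)·R1: [0, 0, -1/2]
R5 ← R5 − (5/4)·R1: [0, 0, -7/4]
R3 ← R3 − (7/2)·R2: [0, 0, 0]
R4 ← R4 + R2: [0, 0, 0]
R5 ← R5 + (7/2)·R2: [0, 0, 0]
Echelon form has 2 nonzero rows, so rank(A) = 2.
The rank gives the maximum number of linearly independent columns: 2.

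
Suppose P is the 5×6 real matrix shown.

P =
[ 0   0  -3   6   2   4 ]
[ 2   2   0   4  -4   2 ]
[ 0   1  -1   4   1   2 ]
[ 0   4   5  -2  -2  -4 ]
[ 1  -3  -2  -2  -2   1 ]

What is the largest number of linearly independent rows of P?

3

Row reduce to echelon form.
Swap R1 ↔ R2
R5 ← R5 − (1/2)·R1: [0, -4, -2, -4, 0, 0]
Swap R2 ↔ R3
R4 ← R4 − (4)·R2: [0, 0, 9, -18, -6, -12]
R5 ← R5 + (4)·R2: [0, 0, -6, 12, 4, 8]
R4 ← R4 + (3)·R3: [0, 0, 0, 0, 0, 0]
R5 ← R5 − (2)·R3: [0, 0, 0, 0, 0, 0]
Echelon form has 3 nonzero rows, so rank(P) = 3.
The rank gives the maximum number of linearly independent rows: 3.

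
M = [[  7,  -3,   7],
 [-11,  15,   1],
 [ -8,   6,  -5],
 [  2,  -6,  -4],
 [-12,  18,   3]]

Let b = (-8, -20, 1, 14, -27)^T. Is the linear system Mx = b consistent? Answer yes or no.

yes

Row reduce the augmented matrix [M | b].
R2 ← R2 + (11/7)·R1: [0, 72/7, 12, -228/7]
R3 ← R3 + (8/7)·R1: [0, 18/7, 3, -57/7]
R4 ← R4 − (2/7)·R1: [0, -36/7, -6, 114/7]
R5 ← R5 + (12/7)·R1: [0, 90/7, 15, -285/7]
R3 ← R3 − (1/4)·R2: [0, 0, 0, 0]
R4 ← R4 + (1/2)·R2: [0, 0, 0, 0]
R5 ← R5 − (5/4)·R2: [0, 0, 0, 0]
The echelon form has 2 nonzero rows, and every pivot lies in the first 3 columns, so rank(M) = rank([M|b]) = 2.
The system is consistent.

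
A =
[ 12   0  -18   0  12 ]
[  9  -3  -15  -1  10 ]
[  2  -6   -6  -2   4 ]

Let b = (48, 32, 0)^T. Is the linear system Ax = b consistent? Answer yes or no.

yes

Row reduce the augmented matrix [A | b].
R2 ← R2 − (3/4)·R1: [0, -3, -3/2, -1, 1, -4]
R3 ← R3 − (1/6)·R1: [0, -6, -3, -2, 2, -8]
R3 ← R3 − (2)·R2: [0, 0, 0, 0, 0, 0]
The echelon form has 2 nonzero rows, and every pivot lies in the first 5 columns, so rank(A) = rank([A|b]) = 2.
The system is consistent.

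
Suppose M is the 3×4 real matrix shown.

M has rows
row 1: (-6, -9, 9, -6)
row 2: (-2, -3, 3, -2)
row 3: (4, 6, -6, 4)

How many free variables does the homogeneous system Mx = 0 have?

Row reduce to echelon form.
R2 ← R2 − (1/3)·R1: [0, 0, 0, 0]
R3 ← R3 + (2/3)·R1: [0, 0, 0, 0]
1 nonzero row, so rank(M) = 1.
M has 4 columns; by rank–nullity, nullity = 4 − 1 = 3.

3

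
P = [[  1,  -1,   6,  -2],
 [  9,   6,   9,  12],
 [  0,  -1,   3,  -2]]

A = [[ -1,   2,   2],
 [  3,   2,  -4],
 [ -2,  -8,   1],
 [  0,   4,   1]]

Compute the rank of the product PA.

2

First compute PA:
[[-16, -56,  10],
 [ -9,   6,  15],
 [ -9, -34,   5]]
Now row reduce the product.
R2 ← R2 − (9/16)·R1: [0, 75/2, 75/8]
R3 ← R3 − (9/16)·R1: [0, -5/2, -5/8]
R3 ← R3 + (1/15)·R2: [0, 0, 0]
2 nonzero rows, so rank(PA) = 2.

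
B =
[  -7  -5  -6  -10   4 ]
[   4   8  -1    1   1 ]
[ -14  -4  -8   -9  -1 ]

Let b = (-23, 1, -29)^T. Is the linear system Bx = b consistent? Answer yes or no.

yes

Row reduce the augmented matrix [B | b].
R2 ← R2 + (4/7)·R1: [0, 36/7, -31/7, -33/7, 23/7, -85/7]
R3 ← R3 − (2)·R1: [0, 6, 4, 11, -9, 17]
R3 ← R3 − (7/6)·R2: [0, 0, 55/6, 33/2, -77/6, 187/6]
The echelon form has 3 nonzero rows, and every pivot lies in the first 5 columns, so rank(B) = rank([B|b]) = 3.
The system is consistent.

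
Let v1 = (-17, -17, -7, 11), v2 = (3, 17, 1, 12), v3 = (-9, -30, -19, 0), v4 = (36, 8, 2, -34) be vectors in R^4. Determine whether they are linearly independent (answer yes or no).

Form the matrix with these vectors as rows and row reduce.
R2 ← R2 + (3/17)·R1: [0, 14, -4/17, 237/17]
R3 ← R3 − (9/17)·R1: [0, -21, -260/17, -99/17]
R4 ← R4 + (36/17)·R1: [0, -28, -218/17, -182/17]
R3 ← R3 + (3/2)·R2: [0, 0, -266/17, 513/34]
R4 ← R4 + (2)·R2: [0, 0, -226/17, 292/17]
R4 ← R4 − (113/133)·R3: [0, 0, 0, 61/14]
4 nonzero rows, so the 4 vectors span a space of dimension 4.
Since 4 = 4, the vectors are linearly independent.

yes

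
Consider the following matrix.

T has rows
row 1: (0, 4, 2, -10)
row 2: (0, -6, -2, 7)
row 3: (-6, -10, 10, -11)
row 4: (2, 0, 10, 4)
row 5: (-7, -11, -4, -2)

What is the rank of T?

4

Row reduce to echelon form.
Swap R1 ↔ R3
R4 ← R4 + (1/3)·R1: [0, -10/3, 40/3, 1/3]
R5 ← R5 − (7/6)·R1: [0, 2/3, -47/3, 65/6]
R3 ← R3 + (2/3)·R2: [0, 0, 2/3, -16/3]
R4 ← R4 − (5/9)·R2: [0, 0, 130/9, -32/9]
R5 ← R5 + (1/9)·R2: [0, 0, -143/9, 209/18]
R4 ← R4 − (65/3)·R3: [0, 0, 0, 112]
R5 ← R5 + (143/6)·R3: [0, 0, 0, -231/2]
R5 ← R5 + (33/32)·R4: [0, 0, 0, 0]
Echelon form has 4 nonzero rows, so rank(T) = 4.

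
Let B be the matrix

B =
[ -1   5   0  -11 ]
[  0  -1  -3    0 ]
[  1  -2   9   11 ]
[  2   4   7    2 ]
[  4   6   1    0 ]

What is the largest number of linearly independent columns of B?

3

Row reduce to echelon form.
R3 ← R3 + R1: [0, 3, 9, 0]
R4 ← R4 + (2)·R1: [0, 14, 7, -20]
R5 ← R5 + (4)·R1: [0, 26, 1, -44]
R3 ← R3 + (3)·R2: [0, 0, 0, 0]
R4 ← R4 + (14)·R2: [0, 0, -35, -20]
R5 ← R5 + (26)·R2: [0, 0, -77, -44]
Swap R3 ↔ R4
R5 ← R5 − (11/5)·R3: [0, 0, 0, 0]
Echelon form has 3 nonzero rows, so rank(B) = 3.
The rank gives the maximum number of linearly independent columns: 3.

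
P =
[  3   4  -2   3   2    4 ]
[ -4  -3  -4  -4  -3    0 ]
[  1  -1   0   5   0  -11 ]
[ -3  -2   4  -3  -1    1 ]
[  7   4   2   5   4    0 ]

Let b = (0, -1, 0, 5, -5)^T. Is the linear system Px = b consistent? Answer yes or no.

Row reduce the augmented matrix [P | b].
R2 ← R2 + (4/3)·R1: [0, 7/3, -20/3, 0, -1/3, 16/3, -1]
R3 ← R3 − (1/3)·R1: [0, -7/3, 2/3, 4, -2/3, -37/3, 0]
R4 ← R4 + R1: [0, 2, 2, 0, 1, 5, 5]
R5 ← R5 − (7/3)·R1: [0, -16/3, 20/3, -2, -2/3, -28/3, -5]
R3 ← R3 + R2: [0, 0, -6, 4, -1, -7, -1]
R4 ← R4 − (6/7)·R2: [0, 0, 54/7, 0, 9/7, 3/7, 41/7]
R5 ← R5 + (16/7)·R2: [0, 0, -60/7, -2, -10/7, 20/7, -51/7]
R4 ← R4 + (9/7)·R3: [0, 0, 0, 36/7, 0, -60/7, 32/7]
R5 ← R5 − (10/7)·R3: [0, 0, 0, -54/7, 0, 90/7, -41/7]
R5 ← R5 + (3/2)·R4: [0, 0, 0, 0, 0, 0, 1]
The echelon form has 5 nonzero rows; the last pivot sits in the augmented column, so rank(P) = 4 but rank([P|b]) = 5.
Since the ranks differ, the system is inconsistent.

no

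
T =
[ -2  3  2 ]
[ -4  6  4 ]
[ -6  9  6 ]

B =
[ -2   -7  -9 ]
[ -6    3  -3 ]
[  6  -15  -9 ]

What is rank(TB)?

1

First compute TB:
[[ -2,  -7,  -9],
 [ -4, -14, -18],
 [ -6, -21, -27]]
Now row reduce the product.
R2 ← R2 − (2)·R1: [0, 0, 0]
R3 ← R3 − (3)·R1: [0, 0, 0]
1 nonzero row, so rank(TB) = 1.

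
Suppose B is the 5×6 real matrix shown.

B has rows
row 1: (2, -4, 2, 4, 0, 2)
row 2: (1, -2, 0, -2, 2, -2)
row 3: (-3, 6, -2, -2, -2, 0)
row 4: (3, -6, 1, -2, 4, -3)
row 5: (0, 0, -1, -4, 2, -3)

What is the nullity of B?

4

Row reduce to echelon form.
R2 ← R2 − (1/2)·R1: [0, 0, -1, -4, 2, -3]
R3 ← R3 + (3/2)·R1: [0, 0, 1, 4, -2, 3]
R4 ← R4 − (3/2)·R1: [0, 0, -2, -8, 4, -6]
R3 ← R3 + R2: [0, 0, 0, 0, 0, 0]
R4 ← R4 − (2)·R2: [0, 0, 0, 0, 0, 0]
R5 ← R5 − R2: [0, 0, 0, 0, 0, 0]
2 nonzero rows, so rank(B) = 2.
B has 6 columns; by rank–nullity, nullity = 6 − 2 = 4.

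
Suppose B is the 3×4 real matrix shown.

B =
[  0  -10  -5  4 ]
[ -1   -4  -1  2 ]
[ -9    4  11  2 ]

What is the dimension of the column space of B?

2

Row reduce to echelon form.
Swap R1 ↔ R2
R3 ← R3 − (9)·R1: [0, 40, 20, -16]
R3 ← R3 + (4)·R2: [0, 0, 0, 0]
Echelon form has 2 nonzero rows, so rank(B) = 2.
The column space has dimension equal to the rank: 2.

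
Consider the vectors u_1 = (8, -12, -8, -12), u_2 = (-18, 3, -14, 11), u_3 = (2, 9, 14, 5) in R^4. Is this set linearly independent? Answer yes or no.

no

Form the matrix with these vectors as rows and row reduce.
R2 ← R2 + (9/4)·R1: [0, -24, -32, -16]
R3 ← R3 − (1/4)·R1: [0, 12, 16, 8]
R3 ← R3 + (1/2)·R2: [0, 0, 0, 0]
2 nonzero rows, so the 3 vectors span a space of dimension 2.
Since 2 < 3, the vectors are linearly dependent.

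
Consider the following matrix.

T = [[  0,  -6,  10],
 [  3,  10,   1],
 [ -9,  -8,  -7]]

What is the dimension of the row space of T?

Row reduce to echelon form.
Swap R1 ↔ R2
R3 ← R3 + (3)·R1: [0, 22, -4]
R3 ← R3 + (11/3)·R2: [0, 0, 98/3]
Echelon form has 3 nonzero rows, so rank(T) = 3.
The row space has dimension equal to the rank: 3.

3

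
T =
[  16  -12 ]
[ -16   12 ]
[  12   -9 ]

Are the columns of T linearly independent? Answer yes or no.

no

Row reduce T to echelon form.
R2 ← R2 + R1: [0, 0]
R3 ← R3 − (3/4)·R1: [0, 0]
1 pivot among 2 columns.
Only 1 < 2 pivot columns, so the columns are linearly dependent.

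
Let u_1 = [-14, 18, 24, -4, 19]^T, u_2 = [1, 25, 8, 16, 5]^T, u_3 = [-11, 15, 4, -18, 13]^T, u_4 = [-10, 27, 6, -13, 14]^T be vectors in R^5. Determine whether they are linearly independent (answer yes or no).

yes

Form the matrix with these vectors as rows and row reduce.
R2 ← R2 + (1/14)·R1: [0, 184/7, 68/7, 110/7, 89/14]
R3 ← R3 − (11/14)·R1: [0, 6/7, -104/7, -104/7, -27/14]
R4 ← R4 − (5/7)·R1: [0, 99/7, -78/7, -71/7, 3/7]
R3 ← R3 − (3/92)·R2: [0, 0, -349/23, -707/46, -393/184]
R4 ← R4 − (99/184)·R2: [0, 0, -753/46, -1711/92, -1101/368]
R4 ← R4 − (753/698)·R3: [0, 0, 0, -704/349, -240/349]
4 nonzero rows, so the 4 vectors span a space of dimension 4.
Since 4 = 4, the vectors are linearly independent.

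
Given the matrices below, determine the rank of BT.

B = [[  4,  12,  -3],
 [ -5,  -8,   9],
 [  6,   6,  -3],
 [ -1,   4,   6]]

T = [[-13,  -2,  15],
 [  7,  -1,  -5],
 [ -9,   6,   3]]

3

First compute BT:
[[ 59, -38,  -9],
 [-72,  72,  -8],
 [ -9, -36,  51],
 [-13,  34, -17]]
Now row reduce the product.
R2 ← R2 + (72/59)·R1: [0, 1512/59, -1120/59]
R3 ← R3 + (9/59)·R1: [0, -2466/59, 2928/59]
R4 ← R4 + (13/59)·R1: [0, 1512/59, -1120/59]
R3 ← R3 + (137/84)·R2: [0, 0, 56/3]
R4 ← R4 − R2: [0, 0, 0]
3 nonzero rows, so rank(BT) = 3.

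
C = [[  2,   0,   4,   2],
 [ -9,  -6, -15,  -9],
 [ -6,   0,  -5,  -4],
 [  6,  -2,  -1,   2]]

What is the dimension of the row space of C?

Row reduce to echelon form.
R2 ← R2 + (9/2)·R1: [0, -6, 3, 0]
R3 ← R3 + (3)·R1: [0, 0, 7, 2]
R4 ← R4 − (3)·R1: [0, -2, -13, -4]
R4 ← R4 − (1/3)·R2: [0, 0, -14, -4]
R4 ← R4 + (2)·R3: [0, 0, 0, 0]
Echelon form has 3 nonzero rows, so rank(C) = 3.
The row space has dimension equal to the rank: 3.

3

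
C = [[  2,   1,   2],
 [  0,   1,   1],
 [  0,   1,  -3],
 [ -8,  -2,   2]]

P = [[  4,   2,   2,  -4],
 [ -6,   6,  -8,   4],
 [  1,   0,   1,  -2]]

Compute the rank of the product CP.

First compute CP:
[[  4,  10,  -2,  -8],
 [ -5,   6,  -7,   2],
 [ -9,   6, -11,  10],
 [-18, -28,   2,  20]]
Now row reduce the product.
R2 ← R2 + (5/4)·R1: [0, 37/2, -19/2, -8]
R3 ← R3 + (9/4)·R1: [0, 57/2, -31/2, -8]
R4 ← R4 + (9/2)·R1: [0, 17, -7, -16]
R3 ← R3 − (57/37)·R2: [0, 0, -32/37, 160/37]
R4 ← R4 − (34/37)·R2: [0, 0, 64/37, -320/37]
R4 ← R4 + (2)·R3: [0, 0, 0, 0]
3 nonzero rows, so rank(CP) = 3.

3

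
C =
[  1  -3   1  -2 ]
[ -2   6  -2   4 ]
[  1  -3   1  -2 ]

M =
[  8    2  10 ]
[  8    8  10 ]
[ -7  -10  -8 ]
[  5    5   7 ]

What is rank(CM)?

First compute CM:
[[-33, -42, -42],
 [ 66,  84,  84],
 [-33, -42, -42]]
Now row reduce the product.
R2 ← R2 + (2)·R1: [0, 0, 0]
R3 ← R3 − R1: [0, 0, 0]
1 nonzero row, so rank(CM) = 1.

1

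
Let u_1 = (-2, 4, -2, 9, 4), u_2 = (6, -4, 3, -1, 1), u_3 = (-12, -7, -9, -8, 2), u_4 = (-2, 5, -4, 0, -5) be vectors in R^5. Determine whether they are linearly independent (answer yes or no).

yes

Form the matrix with these vectors as rows and row reduce.
R2 ← R2 + (3)·R1: [0, 8, -3, 26, 13]
R3 ← R3 − (6)·R1: [0, -31, 3, -62, -22]
R4 ← R4 − R1: [0, 1, -2, -9, -9]
R3 ← R3 + (31/8)·R2: [0, 0, -69/8, 155/4, 227/8]
R4 ← R4 − (1/8)·R2: [0, 0, -13/8, -49/4, -85/8]
R4 ← R4 − (13/69)·R3: [0, 0, 0, -1349/69, -1102/69]
4 nonzero rows, so the 4 vectors span a space of dimension 4.
Since 4 = 4, the vectors are linearly independent.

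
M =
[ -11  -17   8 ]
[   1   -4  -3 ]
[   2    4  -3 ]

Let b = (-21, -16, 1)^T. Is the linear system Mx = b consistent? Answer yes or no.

yes

Row reduce the augmented matrix [M | b].
R2 ← R2 + (1/11)·R1: [0, -61/11, -25/11, -197/11]
R3 ← R3 + (2/11)·R1: [0, 10/11, -17/11, -31/11]
R3 ← R3 + (10/61)·R2: [0, 0, -117/61, -351/61]
The echelon form has 3 nonzero rows, and every pivot lies in the first 3 columns, so rank(M) = rank([M|b]) = 3.
The system is consistent.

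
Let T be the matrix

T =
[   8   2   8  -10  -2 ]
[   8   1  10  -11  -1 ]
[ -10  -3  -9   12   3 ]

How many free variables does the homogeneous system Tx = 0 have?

Row reduce to echelon form.
R2 ← R2 − R1: [0, -1, 2, -1, 1]
R3 ← R3 + (5/4)·R1: [0, -1/2, 1, -1/2, 1/2]
R3 ← R3 − (1/2)·R2: [0, 0, 0, 0, 0]
2 nonzero rows, so rank(T) = 2.
T has 5 columns; by rank–nullity, nullity = 5 − 2 = 3.

3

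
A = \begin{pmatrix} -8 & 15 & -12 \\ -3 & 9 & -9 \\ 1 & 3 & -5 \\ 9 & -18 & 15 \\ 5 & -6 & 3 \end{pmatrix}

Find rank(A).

2

Row reduce to echelon form.
R2 ← R2 − (3/8)·R1: [0, 27/8, -9/2]
R3 ← R3 + (1/8)·R1: [0, 39/8, -13/2]
R4 ← R4 + (9/8)·R1: [0, -9/8, 3/2]
R5 ← R5 + (5/8)·R1: [0, 27/8, -9/2]
R3 ← R3 − (13/9)·R2: [0, 0, 0]
R4 ← R4 + (1/3)·R2: [0, 0, 0]
R5 ← R5 − R2: [0, 0, 0]
Echelon form has 2 nonzero rows, so rank(A) = 2.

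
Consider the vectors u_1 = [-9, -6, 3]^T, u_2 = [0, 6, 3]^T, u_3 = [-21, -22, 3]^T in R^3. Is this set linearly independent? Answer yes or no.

no

Form the matrix with these vectors as rows and row reduce.
R3 ← R3 − (7/3)·R1: [0, -8, -4]
R3 ← R3 + (4/3)·R2: [0, 0, 0]
2 nonzero rows, so the 3 vectors span a space of dimension 2.
Since 2 < 3, the vectors are linearly dependent.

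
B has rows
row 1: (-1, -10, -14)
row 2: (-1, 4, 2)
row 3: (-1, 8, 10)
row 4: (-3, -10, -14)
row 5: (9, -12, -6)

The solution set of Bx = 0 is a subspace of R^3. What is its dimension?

0

Row reduce to echelon form.
R2 ← R2 − R1: [0, 14, 16]
R3 ← R3 − R1: [0, 18, 24]
R4 ← R4 − (3)·R1: [0, 20, 28]
R5 ← R5 + (9)·R1: [0, -102, -132]
R3 ← R3 − (9/7)·R2: [0, 0, 24/7]
R4 ← R4 − (10/7)·R2: [0, 0, 36/7]
R5 ← R5 + (51/7)·R2: [0, 0, -108/7]
R4 ← R4 − (3/2)·R3: [0, 0, 0]
R5 ← R5 + (9/2)·R3: [0, 0, 0]
3 nonzero rows, so rank(B) = 3.
B has 3 columns; by rank–nullity, nullity = 3 − 3 = 0.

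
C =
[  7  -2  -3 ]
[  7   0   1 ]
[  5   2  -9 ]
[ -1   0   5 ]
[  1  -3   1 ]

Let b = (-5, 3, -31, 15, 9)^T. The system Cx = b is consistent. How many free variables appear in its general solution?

Row reduce the augmented matrix [C | b].
R2 ← R2 − R1: [0, 2, 4, 8]
R3 ← R3 − (5/7)·R1: [0, 24/7, -48/7, -192/7]
R4 ← R4 + (1/7)·R1: [0, -2/7, 32/7, 100/7]
R5 ← R5 − (1/7)·R1: [0, -19/7, 10/7, 68/7]
R3 ← R3 − (12/7)·R2: [0, 0, -96/7, -288/7]
R4 ← R4 + (1/7)·R2: [0, 0, 36/7, 108/7]
R5 ← R5 + (19/14)·R2: [0, 0, 48/7, 144/7]
R4 ← R4 + (3/8)·R3: [0, 0, 0, 0]
R5 ← R5 + (1/2)·R3: [0, 0, 0, 0]
The echelon form has 3 nonzero rows, and every pivot lies in the first 3 columns, so rank(C) = rank([C|b]) = 3.
The system is consistent.
Free variables = (unknowns) − (rank) = 3 − 3 = 0.

0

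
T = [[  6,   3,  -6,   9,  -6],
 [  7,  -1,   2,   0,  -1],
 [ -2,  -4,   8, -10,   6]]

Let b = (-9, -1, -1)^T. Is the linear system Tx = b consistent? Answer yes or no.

Row reduce the augmented matrix [T | b].
R2 ← R2 − (7/6)·R1: [0, -9/2, 9, -21/2, 6, 19/2]
R3 ← R3 + (1/3)·R1: [0, -3, 6, -7, 4, -4]
R3 ← R3 − (2/3)·R2: [0, 0, 0, 0, 0, -31/3]
The echelon form has 3 nonzero rows; the last pivot sits in the augmented column, so rank(T) = 2 but rank([T|b]) = 3.
Since the ranks differ, the system is inconsistent.

no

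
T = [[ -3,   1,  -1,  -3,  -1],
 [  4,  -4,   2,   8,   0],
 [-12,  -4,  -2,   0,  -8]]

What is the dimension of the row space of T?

2

Row reduce to echelon form.
R2 ← R2 + (4/3)·R1: [0, -8/3, 2/3, 4, -4/3]
R3 ← R3 − (4)·R1: [0, -8, 2, 12, -4]
R3 ← R3 − (3)·R2: [0, 0, 0, 0, 0]
Echelon form has 2 nonzero rows, so rank(T) = 2.
The row space has dimension equal to the rank: 2.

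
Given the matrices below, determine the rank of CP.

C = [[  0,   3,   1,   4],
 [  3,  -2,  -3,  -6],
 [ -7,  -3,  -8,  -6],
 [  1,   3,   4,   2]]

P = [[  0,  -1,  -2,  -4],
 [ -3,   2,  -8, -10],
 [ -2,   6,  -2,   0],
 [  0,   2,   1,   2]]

3

First compute CP:
[[-11,  20, -22, -22],
 [ 12, -37,  10,  -4],
 [ 25, -59,  48,  46],
 [-17,  33, -32, -30]]
Now row reduce the product.
R2 ← R2 + (12/11)·R1: [0, -167/11, -14, -28]
R3 ← R3 + (25/11)·R1: [0, -149/11, -2, -4]
R4 ← R4 − (17/11)·R1: [0, 23/11, 2, 4]
R3 ← R3 − (149/167)·R2: [0, 0, 1752/167, 3504/167]
R4 ← R4 + (23/167)·R2: [0, 0, 12/167, 24/167]
R4 ← R4 − (1/146)·R3: [0, 0, 0, 0]
3 nonzero rows, so rank(CP) = 3.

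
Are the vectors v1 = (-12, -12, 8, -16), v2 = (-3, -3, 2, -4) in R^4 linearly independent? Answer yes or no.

no

Form the matrix with these vectors as rows and row reduce.
R2 ← R2 − (1/4)·R1: [0, 0, 0, 0]
1 nonzero row, so the 2 vectors span a space of dimension 1.
Since 1 < 2, the vectors are linearly dependent.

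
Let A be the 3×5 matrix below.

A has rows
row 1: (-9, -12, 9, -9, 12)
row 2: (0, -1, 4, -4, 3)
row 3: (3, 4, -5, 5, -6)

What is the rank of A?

Row reduce to echelon form.
R3 ← R3 + (1/3)·R1: [0, 0, -2, 2, -2]
Echelon form has 3 nonzero rows, so rank(A) = 3.

3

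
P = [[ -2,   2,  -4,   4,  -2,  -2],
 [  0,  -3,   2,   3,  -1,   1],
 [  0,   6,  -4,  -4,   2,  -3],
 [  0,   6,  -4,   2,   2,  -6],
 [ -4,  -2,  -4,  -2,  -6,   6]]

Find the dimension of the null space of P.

3

Row reduce to echelon form.
R5 ← R5 − (2)·R1: [0, -6, 4, -10, -2, 10]
R3 ← R3 + (2)·R2: [0, 0, 0, 2, 0, -1]
R4 ← R4 + (2)·R2: [0, 0, 0, 8, 0, -4]
R5 ← R5 − (2)·R2: [0, 0, 0, -16, 0, 8]
R4 ← R4 − (4)·R3: [0, 0, 0, 0, 0, 0]
R5 ← R5 + (8)·R3: [0, 0, 0, 0, 0, 0]
3 nonzero rows, so rank(P) = 3.
P has 6 columns; by rank–nullity, nullity = 6 − 3 = 3.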